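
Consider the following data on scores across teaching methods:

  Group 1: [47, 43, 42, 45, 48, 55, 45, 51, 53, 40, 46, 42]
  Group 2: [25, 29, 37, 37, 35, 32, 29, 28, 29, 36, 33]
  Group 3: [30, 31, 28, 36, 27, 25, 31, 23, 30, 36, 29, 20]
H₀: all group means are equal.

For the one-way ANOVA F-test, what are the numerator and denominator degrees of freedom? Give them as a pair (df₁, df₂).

k = 3 groups, N = 35 total
df = (k−1, N−k) = (3−1, 35−3) = (2, 32)

degrees of freedom = [2, 32]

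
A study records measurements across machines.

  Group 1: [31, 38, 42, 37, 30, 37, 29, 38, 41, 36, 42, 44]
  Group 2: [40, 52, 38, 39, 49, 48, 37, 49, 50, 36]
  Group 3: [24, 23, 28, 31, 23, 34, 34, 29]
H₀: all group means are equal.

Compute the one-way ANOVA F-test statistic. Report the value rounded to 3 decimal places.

Group means [37.08, 43.80, 28.25], grand mean 36.967
SSB = Σnᵢ(x̄ᵢ−x̄)² = 1074.950; SSW = ΣΣ(x−x̄ᵢ)² = 770.017
MSB = 1074.950/2 = 537.4750; MSW = 770.017/27 = 28.5191
F = MSB/MSW = 18.8461
df = (2, 27)

test statistic = 18.846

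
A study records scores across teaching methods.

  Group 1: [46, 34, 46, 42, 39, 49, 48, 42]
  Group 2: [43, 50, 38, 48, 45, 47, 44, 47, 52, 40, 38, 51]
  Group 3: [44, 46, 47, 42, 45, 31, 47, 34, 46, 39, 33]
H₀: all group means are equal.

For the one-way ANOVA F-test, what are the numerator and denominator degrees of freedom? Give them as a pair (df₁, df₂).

k = 3 groups, N = 31 total
df = (k−1, N−k) = (3−1, 31−3) = (2, 28)

degrees of freedom = [2, 28]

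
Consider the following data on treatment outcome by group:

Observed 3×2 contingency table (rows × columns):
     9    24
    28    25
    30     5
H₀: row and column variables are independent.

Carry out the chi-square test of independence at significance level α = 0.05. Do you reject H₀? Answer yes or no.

Row totals [33, 53, 35], col totals [67, 54], n=121
χ² = (9−18.27)²/18.27 + (24−14.73)²/14.73 + (28−29.35)²/29.35 + (25−23.65)²/23.65 + (30−19.38)²/19.38 + (5−15.62)²/15.62 = 23.7223
df = 2
p-value (upper-tail) = 0.00001
At α=0.05: p < α → reject H₀

reject H₀: yes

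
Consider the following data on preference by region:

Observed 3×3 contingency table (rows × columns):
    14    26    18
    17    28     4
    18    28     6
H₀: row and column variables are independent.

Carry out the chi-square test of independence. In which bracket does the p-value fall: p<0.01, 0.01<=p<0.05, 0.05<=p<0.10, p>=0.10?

Row totals [58, 49, 52], col totals [49, 82, 28], n=159
χ² = (14−17.87)²/17.87 + (26−29.91)²/29.91 + (18−10.21)²/10.21 + (17−15.10)²/15.10 + (28−25.27)²/25.27 + (4−8.63)²/8.63 + (18−16.03)²/16.03 + (28−26.82)²/26.82 + (6−9.16)²/9.16 = 11.6878
df = 4
p-value (upper-tail) = 0.01983
→ bracket: 0.01<=p<0.05

p-value bracket: 0.01<=p<0.05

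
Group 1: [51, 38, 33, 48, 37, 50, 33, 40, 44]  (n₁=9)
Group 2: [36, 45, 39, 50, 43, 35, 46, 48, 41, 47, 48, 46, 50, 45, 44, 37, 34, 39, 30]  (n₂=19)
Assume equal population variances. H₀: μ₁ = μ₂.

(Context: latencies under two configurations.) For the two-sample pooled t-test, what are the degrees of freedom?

degrees of freedom = 26

df = n₁ + n₂ − 2 = 9 + 19 − 2 = 26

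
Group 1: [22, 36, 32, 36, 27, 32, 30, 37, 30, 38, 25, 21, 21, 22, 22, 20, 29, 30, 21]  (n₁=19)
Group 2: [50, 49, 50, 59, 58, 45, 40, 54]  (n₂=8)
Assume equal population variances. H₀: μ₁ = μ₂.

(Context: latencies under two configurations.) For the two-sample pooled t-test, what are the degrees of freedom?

degrees of freedom = 25

df = n₁ + n₂ − 2 = 19 + 8 − 2 = 25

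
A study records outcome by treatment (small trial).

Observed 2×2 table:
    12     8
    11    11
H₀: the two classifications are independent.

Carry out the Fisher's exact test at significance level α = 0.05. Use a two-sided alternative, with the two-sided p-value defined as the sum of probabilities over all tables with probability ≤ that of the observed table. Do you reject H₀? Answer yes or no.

reject H₀: no

Margins: r₁=20, r₂=22, c₁=23, c₂=19, n=42
p_obs = C(20,12)·C(22,11)/C(42,23); sum pmf over tables with pmf ≤ p_obs
p-value (two-sided) = 0.55120
At α=0.05: p ≥ α → fail to reject H₀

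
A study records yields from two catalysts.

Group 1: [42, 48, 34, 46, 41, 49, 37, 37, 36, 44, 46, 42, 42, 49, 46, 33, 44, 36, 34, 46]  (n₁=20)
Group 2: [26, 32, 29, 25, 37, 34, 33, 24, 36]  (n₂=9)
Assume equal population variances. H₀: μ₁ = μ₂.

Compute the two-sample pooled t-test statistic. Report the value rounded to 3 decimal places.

x̄₁=41.600, s₁=5.305, n₁=20
x̄₂=30.667, s₂=4.848, n₂=9
s_p² = [19·5.305² + 8·4.848²]/27 = 26.7704
SE = √(s_p²·(1/20+1/9)) = 2.0768
t = (41.600−30.667)/2.0768 = 5.2646
df = 27

test statistic = 5.265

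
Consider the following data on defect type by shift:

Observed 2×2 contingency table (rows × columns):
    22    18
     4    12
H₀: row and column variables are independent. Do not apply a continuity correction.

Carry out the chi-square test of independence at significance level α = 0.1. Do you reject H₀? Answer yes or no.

Row totals [40, 16], col totals [26, 30], n=56
χ² = (22−18.57)²/18.57 + (18−21.43)²/21.43 + (4−7.43)²/7.43 + (12−8.57)²/8.57 = 4.1354
df = 1
p-value (upper-tail) = 0.04200
At α=0.1: p < α → reject H₀

reject H₀: yes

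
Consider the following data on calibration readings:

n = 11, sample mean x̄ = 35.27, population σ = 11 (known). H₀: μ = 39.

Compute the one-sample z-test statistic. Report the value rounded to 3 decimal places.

test statistic = -1.125

SE = σ/√n = 11/√11 = 3.3166
z = (x̄−μ₀)/SE = (35.27−39)/3.3166 = -1.1246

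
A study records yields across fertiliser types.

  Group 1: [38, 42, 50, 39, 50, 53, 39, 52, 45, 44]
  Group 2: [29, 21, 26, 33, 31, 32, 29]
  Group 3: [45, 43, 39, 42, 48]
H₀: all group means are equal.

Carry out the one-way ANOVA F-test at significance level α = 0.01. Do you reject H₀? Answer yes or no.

reject H₀: yes

Group means [45.20, 28.71, 43.40], grand mean 39.545
SSB = Σnᵢ(x̄ᵢ−x̄)² = 1215.226; SSW = ΣΣ(x−x̄ᵢ)² = 440.229
MSB = 1215.226/2 = 607.6130; MSW = 440.229/19 = 23.1699
F = MSB/MSW = 26.2242
df = (2, 19)
p-value (upper-tail) = 0.00000
At α=0.01: p < α → reject H₀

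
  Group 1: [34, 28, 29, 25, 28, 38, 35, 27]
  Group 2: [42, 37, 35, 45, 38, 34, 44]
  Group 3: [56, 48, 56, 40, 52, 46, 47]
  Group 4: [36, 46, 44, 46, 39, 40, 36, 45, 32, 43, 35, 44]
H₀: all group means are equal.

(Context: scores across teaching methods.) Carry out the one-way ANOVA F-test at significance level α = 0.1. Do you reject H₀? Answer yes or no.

reject H₀: yes

Group means [30.50, 39.29, 49.29, 40.50], grand mean 39.706
SSB = Σnᵢ(x̄ᵢ−x̄)² = 1329.202; SSW = ΣΣ(x−x̄ᵢ)² = 719.857
MSB = 1329.202/3 = 443.0672; MSW = 719.857/30 = 23.9952
F = MSB/MSW = 18.4648
df = (3, 30)
p-value (upper-tail) = 0.00000
At α=0.1: p < α → reject H₀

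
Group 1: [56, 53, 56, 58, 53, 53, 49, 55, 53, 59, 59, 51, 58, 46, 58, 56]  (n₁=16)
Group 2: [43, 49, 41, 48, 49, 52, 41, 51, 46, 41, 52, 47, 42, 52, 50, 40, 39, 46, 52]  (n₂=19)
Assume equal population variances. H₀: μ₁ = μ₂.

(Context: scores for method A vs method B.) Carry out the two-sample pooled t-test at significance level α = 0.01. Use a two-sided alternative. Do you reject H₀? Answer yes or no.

x̄₁=54.562, s₁=3.723, n₁=16
x̄₂=46.368, s₂=4.657, n₂=19
s_p² = [15·3.723² + 18·4.657²]/33 = 18.1321
SE = √(s_p²·(1/16+1/19)) = 1.4448
t = (54.562−46.368)/1.4448 = 5.6713
df = 33
p-value (two-sided) = 0.00000
At α=0.01: p < α → reject H₀

reject H₀: yes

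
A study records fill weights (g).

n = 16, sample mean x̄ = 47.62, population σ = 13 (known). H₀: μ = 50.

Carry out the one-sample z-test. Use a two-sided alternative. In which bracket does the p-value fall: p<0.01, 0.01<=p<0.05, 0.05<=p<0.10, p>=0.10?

SE = σ/√n = 13/√16 = 3.2500
z = (x̄−μ₀)/SE = (47.62−50)/3.2500 = -0.7323
p-value (two-sided) = 0.46398
→ bracket: p>=0.10

p-value bracket: p>=0.10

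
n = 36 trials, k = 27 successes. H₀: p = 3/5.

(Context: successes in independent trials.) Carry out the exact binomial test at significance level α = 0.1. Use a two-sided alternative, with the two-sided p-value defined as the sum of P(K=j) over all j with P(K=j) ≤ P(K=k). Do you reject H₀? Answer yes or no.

Exact binomial: n=36, k=27, p₀=3/5=0.6000
P(X=j) = C(n,j)·p₀^j·(1−p₀)^(n−j); p = Σ P(X=j) over j with P(X=j) ≤ P(X=27)
p-value (two-sided) = 0.08754
At α=0.1: p < α → reject H₀

reject H₀: yes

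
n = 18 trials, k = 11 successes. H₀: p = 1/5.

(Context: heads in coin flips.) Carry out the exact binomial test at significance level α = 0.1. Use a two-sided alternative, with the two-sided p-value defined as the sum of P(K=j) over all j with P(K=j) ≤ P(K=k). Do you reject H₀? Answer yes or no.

reject H₀: yes

Exact binomial: n=18, k=11, p₀=1/5=0.2000
P(X=j) = C(n,j)·p₀^j·(1−p₀)^(n−j); p = Σ P(X=j) over j with P(X=j) ≤ P(X=11)
p-value (two-sided) = 0.00016
At α=0.1: p < α → reject H₀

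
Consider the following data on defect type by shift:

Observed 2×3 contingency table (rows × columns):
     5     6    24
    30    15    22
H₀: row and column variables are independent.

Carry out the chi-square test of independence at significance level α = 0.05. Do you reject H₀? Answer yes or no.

reject H₀: yes

Row totals [35, 67], col totals [35, 21, 46], n=102
χ² = (5−12.01)²/12.01 + (6−7.21)²/7.21 + (24−15.78)²/15.78 + (30−22.99)²/22.99 + (15−13.79)²/13.79 + (22−30.22)²/30.22 = 13.0461
df = 2
p-value (upper-tail) = 0.00147
At α=0.05: p < α → reject H₀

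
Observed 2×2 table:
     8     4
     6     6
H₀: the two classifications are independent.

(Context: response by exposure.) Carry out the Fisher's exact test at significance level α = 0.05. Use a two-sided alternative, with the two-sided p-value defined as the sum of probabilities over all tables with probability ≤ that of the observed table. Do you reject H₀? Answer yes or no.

reject H₀: no

Margins: r₁=12, r₂=12, c₁=14, c₂=10, n=24
p_obs = C(12,8)·C(12,6)/C(24,14); sum pmf over tables with pmf ≤ p_obs
p-value (two-sided) = 0.68017
At α=0.05: p ≥ α → fail to reject H₀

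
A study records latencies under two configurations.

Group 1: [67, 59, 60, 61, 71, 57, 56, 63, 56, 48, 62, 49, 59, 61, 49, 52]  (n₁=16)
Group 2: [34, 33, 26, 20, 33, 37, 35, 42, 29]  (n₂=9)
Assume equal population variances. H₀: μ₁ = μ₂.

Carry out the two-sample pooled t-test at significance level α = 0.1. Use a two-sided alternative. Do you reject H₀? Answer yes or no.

x̄₁=58.125, s₁=6.438, n₁=16
x̄₂=32.111, s₂=6.412, n₂=9
s_p² = [15·6.438² + 8·6.412²]/23 = 41.3321
SE = √(s_p²·(1/16+1/9)) = 2.6788
t = (58.125−32.111)/2.6788 = 9.7112
df = 23
p-value (two-sided) = 0.00000
At α=0.1: p < α → reject H₀

reject H₀: yes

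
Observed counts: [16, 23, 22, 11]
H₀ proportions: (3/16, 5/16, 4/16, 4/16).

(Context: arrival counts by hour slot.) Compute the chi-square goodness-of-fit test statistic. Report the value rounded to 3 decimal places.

test statistic = 4.085

n = 72; E_i = n·p_i = [13.50, 22.50, 18.00, 18.00]
χ² = (16−13.50)²/13.50 + (23−22.50)²/22.50 + (22−18.00)²/18.00 + (11−18.00)²/18.00 = 4.0852
df = 3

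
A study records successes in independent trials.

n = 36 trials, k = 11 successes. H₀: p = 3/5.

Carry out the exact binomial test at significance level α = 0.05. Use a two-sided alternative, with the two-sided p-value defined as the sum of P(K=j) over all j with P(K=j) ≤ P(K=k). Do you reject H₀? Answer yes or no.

Exact binomial: n=36, k=11, p₀=3/5=0.6000
P(X=j) = C(n,j)·p₀^j·(1−p₀)^(n−j); p = Σ P(X=j) over j with P(X=j) ≤ P(X=11)
p-value (two-sided) = 0.00048
At α=0.05: p < α → reject H₀

reject H₀: yes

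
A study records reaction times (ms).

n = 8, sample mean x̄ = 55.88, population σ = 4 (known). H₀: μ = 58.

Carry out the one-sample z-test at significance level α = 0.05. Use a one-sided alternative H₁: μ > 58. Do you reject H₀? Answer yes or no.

reject H₀: no

SE = σ/√n = 4/√8 = 1.4142
z = (x̄−μ₀)/SE = (55.88−58)/1.4142 = -1.4991
p-value (one-sided, H₁ greater) = 0.93307
At α=0.05: p ≥ α → fail to reject H₀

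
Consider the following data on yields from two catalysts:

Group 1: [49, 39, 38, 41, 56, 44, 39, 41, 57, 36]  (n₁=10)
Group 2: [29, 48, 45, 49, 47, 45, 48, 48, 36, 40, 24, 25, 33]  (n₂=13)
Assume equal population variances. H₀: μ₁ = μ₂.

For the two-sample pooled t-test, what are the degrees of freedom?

degrees of freedom = 21

df = n₁ + n₂ − 2 = 10 + 13 − 2 = 21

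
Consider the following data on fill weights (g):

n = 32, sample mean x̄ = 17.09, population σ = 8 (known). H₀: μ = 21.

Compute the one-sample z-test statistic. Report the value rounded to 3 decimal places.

test statistic = -2.765

SE = σ/√n = 8/√32 = 1.4142
z = (x̄−μ₀)/SE = (17.09−21)/1.4142 = -2.7648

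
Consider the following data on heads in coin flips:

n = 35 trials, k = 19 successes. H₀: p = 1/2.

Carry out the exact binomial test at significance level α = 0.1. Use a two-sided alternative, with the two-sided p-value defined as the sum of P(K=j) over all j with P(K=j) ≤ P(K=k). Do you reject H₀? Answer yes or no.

Exact binomial: n=35, k=19, p₀=1/2=0.5000
P(X=j) = C(n,j)·p₀^j·(1−p₀)^(n−j); p = Σ P(X=j) over j with P(X=j) ≤ P(X=19)
p-value (two-sided) = 0.73588
At α=0.1: p ≥ α → fail to reject H₀

reject H₀: no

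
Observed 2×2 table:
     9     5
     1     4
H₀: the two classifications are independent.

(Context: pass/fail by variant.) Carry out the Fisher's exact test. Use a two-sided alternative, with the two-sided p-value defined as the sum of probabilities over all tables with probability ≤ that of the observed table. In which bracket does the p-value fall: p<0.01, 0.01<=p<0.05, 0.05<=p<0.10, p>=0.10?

p-value bracket: p>=0.10

Margins: r₁=14, r₂=5, c₁=10, c₂=9, n=19
p_obs = C(14,9)·C(5,1)/C(19,10); sum pmf over tables with pmf ≤ p_obs
p-value (two-sided) = 0.14087
→ bracket: p>=0.10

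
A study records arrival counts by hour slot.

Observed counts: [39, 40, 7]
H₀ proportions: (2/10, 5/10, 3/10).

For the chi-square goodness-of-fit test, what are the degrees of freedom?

df = k − 1 = 3 − 1 = 2

degrees of freedom = 2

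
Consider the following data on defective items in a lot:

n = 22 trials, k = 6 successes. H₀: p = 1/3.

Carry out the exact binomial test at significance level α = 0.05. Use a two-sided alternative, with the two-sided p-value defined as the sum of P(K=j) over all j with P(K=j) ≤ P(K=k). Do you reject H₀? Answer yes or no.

Exact binomial: n=22, k=6, p₀=1/3=0.3333
P(X=j) = C(n,j)·p₀^j·(1−p₀)^(n−j); p = Σ P(X=j) over j with P(X=j) ≤ P(X=6)
p-value (two-sided) = 0.65497
At α=0.05: p ≥ α → fail to reject H₀

reject H₀: no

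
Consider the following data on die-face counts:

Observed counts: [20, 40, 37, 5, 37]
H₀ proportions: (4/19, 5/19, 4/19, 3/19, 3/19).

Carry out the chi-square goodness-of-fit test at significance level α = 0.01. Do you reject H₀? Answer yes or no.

reject H₀: yes

n = 139; E_i = n·p_i = [29.26, 36.58, 29.26, 21.95, 21.95]
χ² = (20−29.26)²/29.26 + (40−36.58)²/36.58 + (37−29.26)²/29.26 + (5−21.95)²/21.95 + (37−21.95)²/21.95 = 28.7080
df = 4
p-value (upper-tail) = 0.00001
At α=0.01: p < α → reject H₀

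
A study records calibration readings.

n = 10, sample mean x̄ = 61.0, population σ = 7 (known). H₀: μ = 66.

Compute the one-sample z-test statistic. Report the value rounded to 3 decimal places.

SE = σ/√n = 7/√10 = 2.2136
z = (x̄−μ₀)/SE = (61.0−66)/2.2136 = -2.2588

test statistic = -2.259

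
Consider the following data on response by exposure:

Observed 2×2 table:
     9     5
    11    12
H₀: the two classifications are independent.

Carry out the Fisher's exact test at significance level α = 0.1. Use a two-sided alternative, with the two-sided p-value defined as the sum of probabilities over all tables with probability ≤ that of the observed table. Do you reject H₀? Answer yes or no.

reject H₀: no

Margins: r₁=14, r₂=23, c₁=20, c₂=17, n=37
p_obs = C(14,9)·C(23,11)/C(37,20); sum pmf over tables with pmf ≤ p_obs
p-value (two-sided) = 0.49786
At α=0.1: p ≥ α → fail to reject H₀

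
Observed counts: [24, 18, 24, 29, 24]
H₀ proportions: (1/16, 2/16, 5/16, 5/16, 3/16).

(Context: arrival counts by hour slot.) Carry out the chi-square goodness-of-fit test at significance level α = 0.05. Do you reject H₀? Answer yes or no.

reject H₀: yes

n = 119; E_i = n·p_i = [7.44, 14.88, 37.19, 37.19, 22.31]
χ² = (24−7.44)²/7.44 + (18−14.88)²/14.88 + (24−37.19)²/37.19 + (29−37.19)²/37.19 + (24−22.31)²/22.31 = 44.1462
df = 4
p-value (upper-tail) = 0.00000
At α=0.05: p < α → reject H₀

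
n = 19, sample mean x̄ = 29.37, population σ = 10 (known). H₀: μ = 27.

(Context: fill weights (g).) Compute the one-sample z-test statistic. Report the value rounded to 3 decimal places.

SE = σ/√n = 10/√19 = 2.2942
z = (x̄−μ₀)/SE = (29.37−27)/2.2942 = 1.0331

test statistic = 1.033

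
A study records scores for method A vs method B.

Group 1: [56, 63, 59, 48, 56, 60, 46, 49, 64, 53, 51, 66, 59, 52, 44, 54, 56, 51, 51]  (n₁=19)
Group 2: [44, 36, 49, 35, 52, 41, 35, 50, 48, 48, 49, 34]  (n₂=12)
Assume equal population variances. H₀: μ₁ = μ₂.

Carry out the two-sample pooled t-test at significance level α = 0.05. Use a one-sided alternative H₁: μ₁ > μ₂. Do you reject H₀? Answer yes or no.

x̄₁=54.632, s₁=6.112, n₁=19
x̄₂=43.417, s₂=6.829, n₂=12
s_p² = [18·6.112² + 11·6.829²]/29 = 40.8737
SE = √(s_p²·(1/19+1/12)) = 2.3574
t = (54.632−43.417)/2.3574 = 4.7573
df = 29
p-value (one-sided, H₁ greater) = 0.00002
At α=0.05: p < α → reject H₀

reject H₀: yes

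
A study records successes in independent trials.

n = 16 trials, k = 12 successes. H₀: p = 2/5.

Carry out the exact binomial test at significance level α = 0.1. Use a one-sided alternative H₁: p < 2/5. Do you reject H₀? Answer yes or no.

Exact binomial: n=16, k=12, p₀=2/5=0.4000
P(X≤12) from Σ C(n,i)·p₀^i·(1−p₀)^(n−i)
p-value (one-sided, H₁ less) = 0.99906
At α=0.1: p ≥ α → fail to reject H₀

reject H₀: no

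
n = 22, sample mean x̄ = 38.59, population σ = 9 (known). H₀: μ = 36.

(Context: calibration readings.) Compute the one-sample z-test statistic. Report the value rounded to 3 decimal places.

test statistic = 1.350

SE = σ/√n = 9/√22 = 1.9188
z = (x̄−μ₀)/SE = (38.59−36)/1.9188 = 1.3498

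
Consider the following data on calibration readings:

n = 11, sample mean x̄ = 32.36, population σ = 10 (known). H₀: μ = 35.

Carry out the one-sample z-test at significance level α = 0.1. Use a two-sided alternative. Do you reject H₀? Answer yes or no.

SE = σ/√n = 10/√11 = 3.0151
z = (x̄−μ₀)/SE = (32.36−35)/3.0151 = -0.8756
p-value (two-sided) = 0.38125
At α=0.1: p ≥ α → fail to reject H₀

reject H₀: no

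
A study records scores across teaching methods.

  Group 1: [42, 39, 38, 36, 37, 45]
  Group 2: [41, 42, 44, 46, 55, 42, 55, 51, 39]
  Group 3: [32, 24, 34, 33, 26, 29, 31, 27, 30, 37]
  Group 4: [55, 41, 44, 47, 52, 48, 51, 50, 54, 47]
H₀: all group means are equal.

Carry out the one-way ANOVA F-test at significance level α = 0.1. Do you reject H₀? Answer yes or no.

Group means [39.50, 46.11, 30.30, 48.90], grand mean 41.257
SSB = Σnᵢ(x̄ᵢ−x̄)² = 2015.297; SSW = ΣΣ(x−x̄ᵢ)² = 667.389
MSB = 2015.297/3 = 671.7656; MSW = 667.389/31 = 21.5287
F = MSB/MSW = 31.2033
df = (3, 31)
p-value (upper-tail) = 0.00000
At α=0.1: p < α → reject H₀

reject H₀: yes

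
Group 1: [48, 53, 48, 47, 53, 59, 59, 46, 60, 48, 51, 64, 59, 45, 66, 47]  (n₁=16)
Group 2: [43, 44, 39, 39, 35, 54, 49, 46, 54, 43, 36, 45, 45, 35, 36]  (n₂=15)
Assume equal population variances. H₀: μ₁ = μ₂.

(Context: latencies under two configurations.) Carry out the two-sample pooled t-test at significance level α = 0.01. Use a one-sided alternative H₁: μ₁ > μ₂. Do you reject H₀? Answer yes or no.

reject H₀: yes

x̄₁=53.312, s₁=6.877, n₁=16
x̄₂=42.867, s₂=6.289, n₂=15
s_p² = [15·6.877² + 14·6.289²]/29 = 43.5576
SE = √(s_p²·(1/16+1/15)) = 2.3720
t = (53.312−42.867)/2.3720 = 4.4039
df = 29
p-value (one-sided, H₁ greater) = 0.00007
At α=0.01: p < α → reject H₀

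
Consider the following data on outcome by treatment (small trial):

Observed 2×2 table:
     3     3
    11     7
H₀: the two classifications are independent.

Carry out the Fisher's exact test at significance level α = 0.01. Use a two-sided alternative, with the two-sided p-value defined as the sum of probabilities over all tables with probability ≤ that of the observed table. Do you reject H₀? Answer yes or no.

Margins: r₁=6, r₂=18, c₁=14, c₂=10, n=24
p_obs = C(6,3)·C(18,11)/C(24,14); sum pmf over tables with pmf ≤ p_obs
p-value (two-sided) = 0.66533
At α=0.01: p ≥ α → fail to reject H₀

reject H₀: no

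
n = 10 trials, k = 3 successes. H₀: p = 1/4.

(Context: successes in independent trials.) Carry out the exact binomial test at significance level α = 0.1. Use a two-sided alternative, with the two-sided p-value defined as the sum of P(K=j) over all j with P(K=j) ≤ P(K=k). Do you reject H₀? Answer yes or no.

Exact binomial: n=10, k=3, p₀=1/4=0.2500
P(X=j) = C(n,j)·p₀^j·(1−p₀)^(n−j); p = Σ P(X=j) over j with P(X=j) ≤ P(X=3)
p-value (two-sided) = 0.71843
At α=0.1: p ≥ α → fail to reject H₀

reject H₀: no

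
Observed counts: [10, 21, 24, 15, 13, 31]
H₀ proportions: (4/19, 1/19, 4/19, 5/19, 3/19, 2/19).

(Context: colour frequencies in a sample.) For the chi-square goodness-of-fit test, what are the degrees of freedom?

degrees of freedom = 5

df = k − 1 = 6 − 1 = 5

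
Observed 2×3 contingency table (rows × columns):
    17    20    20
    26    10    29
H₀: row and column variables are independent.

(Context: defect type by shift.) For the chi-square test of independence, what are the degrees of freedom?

df = (r−1)(c−1) = (2−1)·(3−1) = 2

degrees of freedom = 2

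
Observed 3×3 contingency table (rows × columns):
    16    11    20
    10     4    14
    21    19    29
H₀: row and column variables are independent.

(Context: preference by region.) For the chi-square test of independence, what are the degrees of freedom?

degrees of freedom = 4

df = (r−1)(c−1) = (3−1)·(3−1) = 4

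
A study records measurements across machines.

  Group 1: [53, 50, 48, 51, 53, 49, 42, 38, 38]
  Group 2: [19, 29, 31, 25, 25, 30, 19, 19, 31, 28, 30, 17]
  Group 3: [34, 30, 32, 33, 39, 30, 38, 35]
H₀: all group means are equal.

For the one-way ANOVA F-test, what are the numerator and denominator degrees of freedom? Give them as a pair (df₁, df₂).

k = 3 groups, N = 29 total
df = (k−1, N−k) = (3−1, 29−3) = (2, 26)

degrees of freedom = [2, 26]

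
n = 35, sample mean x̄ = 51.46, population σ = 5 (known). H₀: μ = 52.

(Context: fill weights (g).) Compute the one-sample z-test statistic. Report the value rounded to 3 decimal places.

SE = σ/√n = 5/√35 = 0.8452
z = (x̄−μ₀)/SE = (51.46−52)/0.8452 = -0.6389

test statistic = -0.639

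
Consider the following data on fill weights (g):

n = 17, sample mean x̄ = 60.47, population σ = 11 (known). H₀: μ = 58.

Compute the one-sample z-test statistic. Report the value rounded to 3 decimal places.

SE = σ/√n = 11/√17 = 2.6679
z = (x̄−μ₀)/SE = (60.47−58)/2.6679 = 0.9258

test statistic = 0.926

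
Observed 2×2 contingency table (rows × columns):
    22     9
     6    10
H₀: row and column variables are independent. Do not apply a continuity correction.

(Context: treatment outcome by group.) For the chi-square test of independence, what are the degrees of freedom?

df = (r−1)(c−1) = (2−1)·(2−1) = 1

degrees of freedom = 1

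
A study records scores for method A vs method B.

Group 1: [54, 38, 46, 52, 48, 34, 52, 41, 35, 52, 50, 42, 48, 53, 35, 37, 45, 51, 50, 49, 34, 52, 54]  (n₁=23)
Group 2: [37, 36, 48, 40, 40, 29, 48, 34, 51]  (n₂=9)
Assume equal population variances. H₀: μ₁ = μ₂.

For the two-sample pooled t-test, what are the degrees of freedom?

df = n₁ + n₂ − 2 = 23 + 9 − 2 = 30

degrees of freedom = 30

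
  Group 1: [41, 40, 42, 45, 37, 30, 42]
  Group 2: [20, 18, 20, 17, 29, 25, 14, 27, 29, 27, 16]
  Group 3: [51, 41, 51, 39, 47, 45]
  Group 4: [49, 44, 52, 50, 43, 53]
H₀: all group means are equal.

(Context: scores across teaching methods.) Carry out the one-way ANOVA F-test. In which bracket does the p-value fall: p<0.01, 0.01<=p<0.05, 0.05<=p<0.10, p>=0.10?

p-value bracket: p<0.01

Group means [39.57, 22.00, 45.67, 48.50], grand mean 36.133
SSB = Σnᵢ(x̄ᵢ−x̄)² = 3742.919; SSW = ΣΣ(x−x̄ᵢ)² = 658.548
MSB = 3742.919/3 = 1247.6397; MSW = 658.548/26 = 25.3288
F = MSB/MSW = 49.2578
df = (3, 26)
p-value (upper-tail) = 0.00000
→ bracket: p<0.01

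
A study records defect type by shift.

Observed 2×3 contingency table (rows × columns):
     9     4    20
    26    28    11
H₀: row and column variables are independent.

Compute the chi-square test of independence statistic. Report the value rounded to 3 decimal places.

Row totals [33, 65], col totals [35, 32, 31], n=98
χ² = (9−11.79)²/11.79 + (4−10.78)²/10.78 + (20−10.44)²/10.44 + (26−23.21)²/23.21 + (28−21.22)²/21.22 + (11−20.56)²/20.56 = 20.6196
df = 2

test statistic = 20.620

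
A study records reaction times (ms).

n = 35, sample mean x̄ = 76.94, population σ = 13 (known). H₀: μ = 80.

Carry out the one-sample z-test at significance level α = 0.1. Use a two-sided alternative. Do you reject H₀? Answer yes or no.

reject H₀: no

SE = σ/√n = 13/√35 = 2.1974
z = (x̄−μ₀)/SE = (76.94−80)/2.1974 = -1.3926
p-value (two-sided) = 0.16375
At α=0.1: p ≥ α → fail to reject H₀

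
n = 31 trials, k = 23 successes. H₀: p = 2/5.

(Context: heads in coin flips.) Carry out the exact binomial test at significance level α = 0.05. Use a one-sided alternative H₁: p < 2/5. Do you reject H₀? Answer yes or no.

reject H₀: no

Exact binomial: n=31, k=23, p₀=2/5=0.4000
P(X≤23) from Σ C(n,i)·p₀^i·(1−p₀)^(n−i)
p-value (one-sided, H₁ less) = 0.99997
At α=0.05: p ≥ α → fail to reject H₀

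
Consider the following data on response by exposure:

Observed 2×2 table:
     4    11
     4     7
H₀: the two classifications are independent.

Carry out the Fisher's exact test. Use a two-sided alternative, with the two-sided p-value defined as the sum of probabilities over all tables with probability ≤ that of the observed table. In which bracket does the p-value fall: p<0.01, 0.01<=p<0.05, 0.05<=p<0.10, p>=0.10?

Margins: r₁=15, r₂=11, c₁=8, c₂=18, n=26
p_obs = C(15,4)·C(11,4)/C(26,8); sum pmf over tables with pmf ≤ p_obs
p-value (two-sided) = 0.68284
→ bracket: p>=0.10

p-value bracket: p>=0.10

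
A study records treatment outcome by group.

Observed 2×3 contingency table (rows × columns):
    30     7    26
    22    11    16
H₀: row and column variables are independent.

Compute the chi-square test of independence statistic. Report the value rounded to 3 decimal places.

Row totals [63, 49], col totals [52, 18, 42], n=112
χ² = (30−29.25)²/29.25 + (7−10.12)²/10.12 + (26−23.62)²/23.62 + (22−22.75)²/22.75 + (11−7.88)²/7.88 + (16−18.38)²/18.38 = 2.7943
df = 2

test statistic = 2.794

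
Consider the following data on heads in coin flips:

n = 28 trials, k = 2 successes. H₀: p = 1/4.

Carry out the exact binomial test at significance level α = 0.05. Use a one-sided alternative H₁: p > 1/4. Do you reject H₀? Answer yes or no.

reject H₀: no

Exact binomial: n=28, k=2, p₀=1/4=0.2500
P(X≥2) from Σ C(n,i)·p₀^i·(1−p₀)^(n−i)
p-value (one-sided, H₁ greater) = 0.99672
At α=0.05: p ≥ α → fail to reject H₀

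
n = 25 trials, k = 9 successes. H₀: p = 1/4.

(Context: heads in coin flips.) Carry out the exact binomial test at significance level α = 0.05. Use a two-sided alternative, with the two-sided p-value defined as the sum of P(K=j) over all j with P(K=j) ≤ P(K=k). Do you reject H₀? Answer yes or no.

reject H₀: no

Exact binomial: n=25, k=9, p₀=1/4=0.2500
P(X=j) = C(n,j)·p₀^j·(1−p₀)^(n−j); p = Σ P(X=j) over j with P(X=j) ≤ P(X=9)
p-value (two-sided) = 0.24565
At α=0.05: p ≥ α → fail to reject H₀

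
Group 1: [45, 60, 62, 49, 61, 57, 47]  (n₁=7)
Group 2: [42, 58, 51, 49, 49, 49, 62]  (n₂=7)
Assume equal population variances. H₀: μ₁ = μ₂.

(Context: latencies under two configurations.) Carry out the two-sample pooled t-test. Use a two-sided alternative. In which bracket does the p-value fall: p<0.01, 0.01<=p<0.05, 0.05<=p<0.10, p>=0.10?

p-value bracket: p>=0.10

x̄₁=54.429, s₁=7.208, n₁=7
x̄₂=51.429, s₂=6.604, n₂=7
s_p² = [6·7.208² + 6·6.604²]/12 = 47.7857
SE = √(s_p²·(1/7+1/7)) = 3.6950
t = (54.429−51.429)/3.6950 = 0.8119
df = 12
p-value (two-sided) = 0.43266
→ bracket: p>=0.10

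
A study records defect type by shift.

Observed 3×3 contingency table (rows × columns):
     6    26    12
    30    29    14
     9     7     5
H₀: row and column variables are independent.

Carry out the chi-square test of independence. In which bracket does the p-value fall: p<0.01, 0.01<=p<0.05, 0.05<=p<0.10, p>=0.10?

Row totals [44, 73, 21], col totals [45, 62, 31], n=138
χ² = (6−14.35)²/14.35 + (26−19.77)²/19.77 + (12−9.88)²/9.88 + (30−23.80)²/23.80 + (29−32.80)²/32.80 + (14−16.40)²/16.40 + (9−6.85)²/6.85 + (7−9.43)²/9.43 + (5−4.72)²/4.72 = 10.9992
df = 4
p-value (upper-tail) = 0.02657
→ bracket: 0.01<=p<0.05

p-value bracket: 0.01<=p<0.05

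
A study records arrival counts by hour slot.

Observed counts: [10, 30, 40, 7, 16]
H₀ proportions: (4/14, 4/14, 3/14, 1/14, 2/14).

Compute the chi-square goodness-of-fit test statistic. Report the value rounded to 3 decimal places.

n = 103; E_i = n·p_i = [29.43, 29.43, 22.07, 7.36, 14.71]
χ² = (10−29.43)²/29.43 + (30−29.43)²/29.43 + (40−22.07)²/22.07 + (7−7.36)²/7.36 + (16−14.71)²/14.71 = 27.5307
df = 4

test statistic = 27.531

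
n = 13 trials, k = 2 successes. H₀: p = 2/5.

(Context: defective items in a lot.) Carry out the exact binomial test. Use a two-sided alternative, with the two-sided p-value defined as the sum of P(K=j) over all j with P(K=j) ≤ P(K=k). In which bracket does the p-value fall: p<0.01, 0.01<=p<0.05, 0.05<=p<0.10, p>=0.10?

p-value bracket: 0.05<=p<0.10

Exact binomial: n=13, k=2, p₀=2/5=0.4000
P(X=j) = C(n,j)·p₀^j·(1−p₀)^(n−j); p = Σ P(X=j) over j with P(X=j) ≤ P(X=2)
p-value (two-sided) = 0.08999
→ bracket: 0.05<=p<0.10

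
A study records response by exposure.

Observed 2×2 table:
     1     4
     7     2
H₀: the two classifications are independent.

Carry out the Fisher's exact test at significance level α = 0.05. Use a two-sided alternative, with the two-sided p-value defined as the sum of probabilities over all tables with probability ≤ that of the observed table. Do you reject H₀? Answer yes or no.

Margins: r₁=5, r₂=9, c₁=8, c₂=6, n=14
p_obs = C(5,1)·C(9,7)/C(14,8); sum pmf over tables with pmf ≤ p_obs
p-value (two-sided) = 0.09091
At α=0.05: p ≥ α → fail to reject H₀

reject H₀: no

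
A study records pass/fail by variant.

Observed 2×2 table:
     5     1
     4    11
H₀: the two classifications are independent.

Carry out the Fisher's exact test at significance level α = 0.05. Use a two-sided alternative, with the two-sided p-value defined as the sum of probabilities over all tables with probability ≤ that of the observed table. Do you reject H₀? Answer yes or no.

reject H₀: yes

Margins: r₁=6, r₂=15, c₁=9, c₂=12, n=21
p_obs = C(6,5)·C(15,4)/C(21,9); sum pmf over tables with pmf ≤ p_obs
p-value (two-sided) = 0.04644
At α=0.05: p < α → reject H₀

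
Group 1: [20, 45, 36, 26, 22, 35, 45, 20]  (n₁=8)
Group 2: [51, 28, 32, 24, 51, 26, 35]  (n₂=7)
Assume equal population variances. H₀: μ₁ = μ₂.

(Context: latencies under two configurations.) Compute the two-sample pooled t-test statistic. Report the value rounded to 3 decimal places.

x̄₁=31.125, s₁=10.562, n₁=8
x̄₂=35.286, s₂=11.339, n₂=7
s_p² = [7·10.562² + 6·11.339²]/13 = 119.4080
SE = √(s_p²·(1/8+1/7)) = 5.6555
t = (31.125−35.286)/5.6555 = -0.7357
df = 13

test statistic = -0.736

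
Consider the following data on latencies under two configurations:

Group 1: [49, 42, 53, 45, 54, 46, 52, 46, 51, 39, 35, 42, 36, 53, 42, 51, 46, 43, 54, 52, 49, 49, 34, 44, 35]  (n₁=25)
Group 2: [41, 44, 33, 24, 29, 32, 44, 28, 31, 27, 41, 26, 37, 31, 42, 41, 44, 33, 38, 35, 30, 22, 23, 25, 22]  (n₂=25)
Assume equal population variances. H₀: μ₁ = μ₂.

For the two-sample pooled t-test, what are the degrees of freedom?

degrees of freedom = 48

df = n₁ + n₂ − 2 = 25 + 25 − 2 = 48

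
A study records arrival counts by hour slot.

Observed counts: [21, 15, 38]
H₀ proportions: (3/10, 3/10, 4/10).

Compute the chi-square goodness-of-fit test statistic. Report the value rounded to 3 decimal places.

test statistic = 4.784

n = 74; E_i = n·p_i = [22.20, 22.20, 29.60]
χ² = (21−22.20)²/22.20 + (15−22.20)²/22.20 + (38−29.60)²/29.60 = 4.7838
df = 2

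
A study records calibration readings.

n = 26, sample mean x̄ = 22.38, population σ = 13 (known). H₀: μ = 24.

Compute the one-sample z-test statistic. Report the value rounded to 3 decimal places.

SE = σ/√n = 13/√26 = 2.5495
z = (x̄−μ₀)/SE = (22.38−24)/2.5495 = -0.6354

test statistic = -0.635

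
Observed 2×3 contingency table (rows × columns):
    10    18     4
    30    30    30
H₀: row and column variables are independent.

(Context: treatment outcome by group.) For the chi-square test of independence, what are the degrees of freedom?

degrees of freedom = 2

df = (r−1)(c−1) = (2−1)·(3−1) = 2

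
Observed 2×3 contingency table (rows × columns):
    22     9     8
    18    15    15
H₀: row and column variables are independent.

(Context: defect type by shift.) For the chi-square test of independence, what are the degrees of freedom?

degrees of freedom = 2

df = (r−1)(c−1) = (2−1)·(3−1) = 2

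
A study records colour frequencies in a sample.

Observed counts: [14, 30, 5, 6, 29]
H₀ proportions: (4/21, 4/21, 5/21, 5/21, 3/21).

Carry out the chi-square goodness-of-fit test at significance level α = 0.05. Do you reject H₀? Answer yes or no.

n = 84; E_i = n·p_i = [16.00, 16.00, 20.00, 20.00, 12.00]
χ² = (14−16.00)²/16.00 + (30−16.00)²/16.00 + (5−20.00)²/20.00 + (6−20.00)²/20.00 + (29−12.00)²/12.00 = 57.6333
df = 4
p-value (upper-tail) = 0.00000
At α=0.05: p < α → reject H₀

reject H₀: yes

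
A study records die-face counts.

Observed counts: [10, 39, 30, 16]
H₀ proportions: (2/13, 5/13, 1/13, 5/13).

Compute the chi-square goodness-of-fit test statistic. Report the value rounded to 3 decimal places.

test statistic = 83.634

n = 95; E_i = n·p_i = [14.62, 36.54, 7.31, 36.54]
χ² = (10−14.62)²/14.62 + (39−36.54)²/36.54 + (30−7.31)²/7.31 + (16−36.54)²/36.54 = 83.6337
df = 3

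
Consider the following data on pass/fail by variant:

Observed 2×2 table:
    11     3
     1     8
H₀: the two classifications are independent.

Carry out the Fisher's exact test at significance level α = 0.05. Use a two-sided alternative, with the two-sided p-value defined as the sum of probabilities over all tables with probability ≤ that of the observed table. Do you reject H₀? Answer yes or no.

Margins: r₁=14, r₂=9, c₁=12, c₂=11, n=23
p_obs = C(14,11)·C(9,1)/C(23,12); sum pmf over tables with pmf ≤ p_obs
p-value (two-sided) = 0.00276
At α=0.05: p < α → reject H₀

reject H₀: yes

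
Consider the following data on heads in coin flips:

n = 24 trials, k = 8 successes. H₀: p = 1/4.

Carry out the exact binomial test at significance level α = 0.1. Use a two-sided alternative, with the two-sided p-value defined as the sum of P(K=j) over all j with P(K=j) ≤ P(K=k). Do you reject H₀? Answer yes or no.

Exact binomial: n=24, k=8, p₀=1/4=0.2500
P(X=j) = C(n,j)·p₀^j·(1−p₀)^(n−j); p = Σ P(X=j) over j with P(X=j) ≤ P(X=8)
p-value (two-sided) = 0.34881
At α=0.1: p ≥ α → fail to reject H₀

reject H₀: no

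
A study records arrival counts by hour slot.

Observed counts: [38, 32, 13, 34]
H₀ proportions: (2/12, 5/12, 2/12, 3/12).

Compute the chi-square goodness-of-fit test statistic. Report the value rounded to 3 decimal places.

test statistic = 26.244

n = 117; E_i = n·p_i = [19.50, 48.75, 19.50, 29.25]
χ² = (38−19.50)²/19.50 + (32−48.75)²/48.75 + (13−19.50)²/19.50 + (34−29.25)²/29.25 = 26.2444
df = 3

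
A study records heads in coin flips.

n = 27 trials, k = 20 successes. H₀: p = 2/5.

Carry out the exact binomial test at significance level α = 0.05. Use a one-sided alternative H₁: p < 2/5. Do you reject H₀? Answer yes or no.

reject H₀: no

Exact binomial: n=27, k=20, p₀=2/5=0.4000
P(X≤20) from Σ C(n,i)·p₀^i·(1−p₀)^(n−i)
p-value (one-sided, H₁ less) = 0.99993
At α=0.05: p ≥ α → fail to reject H₀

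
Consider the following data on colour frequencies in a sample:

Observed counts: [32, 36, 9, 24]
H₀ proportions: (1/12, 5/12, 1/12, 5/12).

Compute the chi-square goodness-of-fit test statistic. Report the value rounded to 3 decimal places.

n = 101; E_i = n·p_i = [8.42, 42.08, 8.42, 42.08]
χ² = (32−8.42)²/8.42 + (36−42.08)²/42.08 + (9−8.42)²/8.42 + (24−42.08)²/42.08 = 74.7703
df = 3

test statistic = 74.770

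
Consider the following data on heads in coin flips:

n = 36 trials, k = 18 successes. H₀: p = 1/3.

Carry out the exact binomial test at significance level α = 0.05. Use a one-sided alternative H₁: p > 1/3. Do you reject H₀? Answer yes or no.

Exact binomial: n=36, k=18, p₀=1/3=0.3333
P(X≥18) from Σ C(n,i)·p₀^i·(1−p₀)^(n−i)
p-value (one-sided, H₁ greater) = 0.02835
At α=0.05: p < α → reject H₀

reject H₀: yes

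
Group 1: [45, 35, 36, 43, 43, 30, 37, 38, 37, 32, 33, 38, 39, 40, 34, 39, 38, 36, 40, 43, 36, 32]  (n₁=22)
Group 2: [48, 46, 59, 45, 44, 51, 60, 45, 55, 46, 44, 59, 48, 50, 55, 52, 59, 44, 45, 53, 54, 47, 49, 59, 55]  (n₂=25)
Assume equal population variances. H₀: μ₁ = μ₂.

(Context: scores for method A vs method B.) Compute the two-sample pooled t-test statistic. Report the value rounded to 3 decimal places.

x̄₁=37.455, s₁=3.949, n₁=22
x̄₂=50.880, s₂=5.563, n₂=25
s_p² = [21·3.949² + 24·5.563²]/45 = 23.7799
SE = √(s_p²·(1/22+1/25)) = 1.4255
t = (37.455−50.880)/1.4255 = -9.4180
df = 45

test statistic = -9.418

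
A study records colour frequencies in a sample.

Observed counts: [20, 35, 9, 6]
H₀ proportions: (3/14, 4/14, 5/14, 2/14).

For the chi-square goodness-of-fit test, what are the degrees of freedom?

df = k − 1 = 4 − 1 = 3

degrees of freedom = 3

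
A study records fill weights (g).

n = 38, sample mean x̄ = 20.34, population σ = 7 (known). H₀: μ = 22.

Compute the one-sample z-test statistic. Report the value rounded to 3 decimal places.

SE = σ/√n = 7/√38 = 1.1355
z = (x̄−μ₀)/SE = (20.34−22)/1.1355 = -1.4618

test statistic = -1.462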